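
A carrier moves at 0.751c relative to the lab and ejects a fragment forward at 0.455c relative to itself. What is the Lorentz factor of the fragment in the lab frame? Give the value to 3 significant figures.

γ ≈ 2.28

u_lab = (0.455 + 0.751)/(1 + 0.455×0.751) = 1.206/1.34171 = 0.898856
γ = 1/√(1 − 0.898856²) = 2.28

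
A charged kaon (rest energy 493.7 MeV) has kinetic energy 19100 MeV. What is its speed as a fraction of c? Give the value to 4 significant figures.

γ = 1 + K/(m₀c²) = 1 + 19100/493.7 = 39.6875
β = √(1 − 1/γ²) = 0.9997

β ≈ 0.9997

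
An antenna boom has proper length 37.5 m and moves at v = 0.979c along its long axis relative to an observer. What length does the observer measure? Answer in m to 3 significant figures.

γ = 1/√(1 − 0.979²) = 4.9053
Length contraction: L = L₀/γ = 37.5/4.9053 = 7.64 m

L ≈ 7.64 m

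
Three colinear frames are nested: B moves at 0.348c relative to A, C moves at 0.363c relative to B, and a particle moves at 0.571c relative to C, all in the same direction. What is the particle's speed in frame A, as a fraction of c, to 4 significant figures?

u ≈ 0.8837c

Compose boost 2: (0.363 + 0.348)/(1 + 0.363×0.348) = 0.7110/1.12632 = 0.631257
Compose boost 3: (0.571 + 0.631257)/(1 + 0.571×0.631257) = 1.20226/1.36045 = 0.8837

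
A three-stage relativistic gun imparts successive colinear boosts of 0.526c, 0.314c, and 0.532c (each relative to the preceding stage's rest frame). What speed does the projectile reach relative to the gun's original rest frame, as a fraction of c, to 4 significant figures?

Compose boost 2: (0.314 + 0.526)/(1 + 0.314×0.526) = 0.8400/1.16516 = 0.720929
Compose boost 3: (0.532 + 0.720929)/(1 + 0.532×0.720929) = 1.25293/1.38353 = 0.9056

u ≈ 0.9056c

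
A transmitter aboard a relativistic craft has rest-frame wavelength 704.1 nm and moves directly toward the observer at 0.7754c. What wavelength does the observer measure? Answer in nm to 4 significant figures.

λ_obs ≈ 250.4 nm

Relativistic Doppler: λ_obs = λ_src √((1−β)/(1+β))
= 704.1 × √(0.224600/1.77540) = 704.1 × 0.355678 = 250.4 nm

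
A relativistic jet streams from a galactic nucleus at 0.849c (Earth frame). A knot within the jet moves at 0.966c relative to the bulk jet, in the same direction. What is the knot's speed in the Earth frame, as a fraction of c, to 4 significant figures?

u ≈ 0.9972c

Relativistic velocity addition: u = (u' + v)/(1 + u'v/c²)
= (0.966 + 0.849)/(1 + 0.966×0.849) = 1.815/1.82013 = 0.9972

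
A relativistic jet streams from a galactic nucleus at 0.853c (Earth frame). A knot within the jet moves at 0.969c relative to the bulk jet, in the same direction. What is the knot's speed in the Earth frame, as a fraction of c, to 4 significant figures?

u ≈ 0.9975c

Relativistic velocity addition: u = (u' + v)/(1 + u'v/c²)
= (0.969 + 0.853)/(1 + 0.969×0.853) = 1.822/1.82656 = 0.9975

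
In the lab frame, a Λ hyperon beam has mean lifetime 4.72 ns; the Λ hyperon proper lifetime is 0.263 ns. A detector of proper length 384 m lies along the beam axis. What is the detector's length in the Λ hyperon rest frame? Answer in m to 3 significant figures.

Time dilation ⇒ γ = Δt/τ₀ = 4.72/0.263 = 17.947
Length contraction: L = L₀/γ = 384/17.947 = 21.4 m

L ≈ 21.4 m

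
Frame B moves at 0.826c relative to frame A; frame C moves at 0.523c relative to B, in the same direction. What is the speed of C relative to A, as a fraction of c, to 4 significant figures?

u ≈ 0.9420c

Compose boost 2: (0.523 + 0.826)/(1 + 0.523×0.826) = 1.349/1.43200 = 0.9420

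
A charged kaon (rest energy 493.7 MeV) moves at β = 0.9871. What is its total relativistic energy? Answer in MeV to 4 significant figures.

γ = 1/√(1 − 0.9871²) = 6.24590
E = γm₀c² = 6.24590 × 493.7 MeV = 3084 MeV

E ≈ 3084 MeV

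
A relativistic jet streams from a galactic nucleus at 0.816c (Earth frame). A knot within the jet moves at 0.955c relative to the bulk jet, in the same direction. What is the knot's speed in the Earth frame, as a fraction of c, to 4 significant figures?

Relativistic velocity addition: u = (u' + v)/(1 + u'v/c²)
= (0.955 + 0.816)/(1 + 0.955×0.816) = 1.771/1.77928 = 0.9953

u ≈ 0.9953c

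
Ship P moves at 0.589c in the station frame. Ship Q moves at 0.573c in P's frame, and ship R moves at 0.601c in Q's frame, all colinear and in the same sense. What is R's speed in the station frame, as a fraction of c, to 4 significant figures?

u ≈ 0.9656c

Compose boost 2: (0.573 + 0.589)/(1 + 0.573×0.589) = 1.162/1.33750 = 0.868787
Compose boost 3: (0.601 + 0.868787)/(1 + 0.601×0.868787) = 1.46979/1.52214 = 0.9656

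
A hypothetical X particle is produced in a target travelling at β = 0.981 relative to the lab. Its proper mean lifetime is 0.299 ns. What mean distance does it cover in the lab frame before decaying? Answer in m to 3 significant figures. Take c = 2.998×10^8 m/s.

γ = 1/√(1 − 0.981²) = 5.1544
Dilated lifetime: Δt = γτ₀ = 5.1544 × 0.299 ns = 1.5412 ns
d = vΔt = 0.981c × 1.5412 ns = 2.9410×10^8 m/s × 1.5412×10^-9 s = 0.453 m

d ≈ 0.453 m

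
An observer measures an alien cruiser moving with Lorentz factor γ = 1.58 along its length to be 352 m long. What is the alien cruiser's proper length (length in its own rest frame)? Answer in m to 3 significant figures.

γ = 1.58 (given)
L₀ = γL = 1.58 × 352 = 556 m

L₀ ≈ 556 m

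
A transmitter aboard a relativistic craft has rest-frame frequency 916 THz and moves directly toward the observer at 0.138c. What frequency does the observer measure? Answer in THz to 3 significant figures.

f_obs ≈ 1050 THz

Relativistic Doppler: f_obs = f_src √((1+β)/(1−β))
= 916 × √(1.1380/0.86200) = 916 × 1.1490 = 1050 THz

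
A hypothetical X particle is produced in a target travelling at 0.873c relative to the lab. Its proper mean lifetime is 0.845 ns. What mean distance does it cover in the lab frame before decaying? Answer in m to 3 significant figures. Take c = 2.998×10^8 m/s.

d ≈ 0.453 m

γ = 1/√(1 − 0.873²) = 2.0504
Dilated lifetime: Δt = γτ₀ = 2.0504 × 0.845 ns = 1.7326 ns
d = vΔt = 0.873c × 1.7326 ns = 2.6173×10^8 m/s × 1.7326×10^-9 s = 0.453 m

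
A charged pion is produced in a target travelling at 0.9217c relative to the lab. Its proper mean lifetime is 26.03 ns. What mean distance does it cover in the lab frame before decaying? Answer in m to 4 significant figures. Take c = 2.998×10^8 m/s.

d ≈ 18.54 m

γ = 1/√(1 − 0.9217²) = 2.57796
Dilated lifetime: Δt = γτ₀ = 2.57796 × 26.03 ns = 67.1043 ns
d = vΔt = 0.9217c × 67.1043 ns = 2.76326×10^8 m/s × 6.71043×10^-8 s = 18.54 m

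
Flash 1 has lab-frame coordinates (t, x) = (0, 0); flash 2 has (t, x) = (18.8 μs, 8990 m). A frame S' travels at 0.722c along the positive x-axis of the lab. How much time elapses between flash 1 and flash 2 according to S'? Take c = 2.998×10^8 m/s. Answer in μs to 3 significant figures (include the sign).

γ = 1/√(1 − 0.722²) = 1.4453
Δt' = γ(Δt − vΔx/c²) = 1.4453 × (18.8 μs − 0.722×8990 m / (2.998×10^8 m/s))
= 1.4453 × (-2.8504 μs) = -4.12 μs

Δt' ≈ -4.12 μs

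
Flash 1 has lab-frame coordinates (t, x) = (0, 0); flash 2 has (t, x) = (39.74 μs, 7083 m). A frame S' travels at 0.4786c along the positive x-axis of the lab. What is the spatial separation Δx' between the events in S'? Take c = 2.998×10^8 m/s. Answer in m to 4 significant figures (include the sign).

γ = 1/√(1 − 0.4786²) = 1.13891
Δx' = γ(Δx − vΔt) = 1.13891 × (7083 m − 0.4786×(2.998×10^8 m/s)×39.74×10^-6 s)
= 1.13891 × (1380.93 m) = 1573 m

Δx' ≈ 1573 m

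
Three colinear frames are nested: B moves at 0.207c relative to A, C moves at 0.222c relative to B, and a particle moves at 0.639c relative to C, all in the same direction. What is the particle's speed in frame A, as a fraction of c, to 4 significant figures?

u ≈ 0.8313c

Compose boost 2: (0.222 + 0.207)/(1 + 0.222×0.207) = 0.4290/1.04595 = 0.410152
Compose boost 3: (0.639 + 0.410152)/(1 + 0.639×0.410152) = 1.04915/1.26209 = 0.8313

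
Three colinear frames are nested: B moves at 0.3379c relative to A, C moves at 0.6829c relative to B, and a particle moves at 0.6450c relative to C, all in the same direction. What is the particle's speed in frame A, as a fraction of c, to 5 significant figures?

Compose boost 2: (0.6829 + 0.3379)/(1 + 0.6829×0.3379) = 1.0208/1.230752 = 0.8294117
Compose boost 3: (0.6450 + 0.8294117)/(1 + 0.6450×0.8294117) = 1.474412/1.534971 = 0.96055

u ≈ 0.96055c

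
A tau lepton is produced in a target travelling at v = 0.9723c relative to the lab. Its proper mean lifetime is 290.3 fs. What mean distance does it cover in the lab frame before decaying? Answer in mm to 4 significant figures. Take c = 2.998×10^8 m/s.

d ≈ 0.3620 mm

γ = 1/√(1 − 0.9723²) = 4.27832
Dilated lifetime: Δt = γτ₀ = 4.27832 × 290.3 fs = 1242.00 fs
d = vΔt = 0.9723c × 1242.00 fs = 2.91496×10^8 m/s × 1.24200×10^-12 s = 0.3620 mm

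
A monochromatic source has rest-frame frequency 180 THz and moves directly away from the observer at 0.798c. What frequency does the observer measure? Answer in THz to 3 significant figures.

Relativistic Doppler: f_obs = f_src √((1−β)/(1+β))
= 180 × √(0.20200/1.7980) = 180 × 0.33518 = 60.3 THz

f_obs ≈ 60.3 THz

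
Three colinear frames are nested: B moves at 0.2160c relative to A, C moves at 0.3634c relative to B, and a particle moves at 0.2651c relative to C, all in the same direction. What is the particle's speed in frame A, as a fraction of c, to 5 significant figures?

Compose boost 2: (0.3634 + 0.2160)/(1 + 0.3634×0.2160) = 0.57940/1.078494 = 0.5372304
Compose boost 3: (0.2651 + 0.5372304)/(1 + 0.2651×0.5372304) = 0.8023304/1.142420 = 0.70231

u ≈ 0.70231c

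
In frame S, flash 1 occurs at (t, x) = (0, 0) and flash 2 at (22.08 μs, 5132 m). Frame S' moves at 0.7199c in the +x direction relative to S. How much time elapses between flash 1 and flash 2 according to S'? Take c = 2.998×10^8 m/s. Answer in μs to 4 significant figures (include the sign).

γ = 1/√(1 − 0.7199²) = 1.44076
Δt' = γ(Δt − vΔx/c²) = 1.44076 × (22.08 μs − 0.7199×5132 m / (2.998×10^8 m/s))
= 1.44076 × (9.75670 μs) = 14.06 μs

Δt' ≈ 14.06 μs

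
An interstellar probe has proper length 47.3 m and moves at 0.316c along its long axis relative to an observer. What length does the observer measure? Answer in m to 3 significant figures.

γ = 1/√(1 − 0.316²) = 1.0540
Length contraction: L = L₀/γ = 47.3/1.0540 = 44.9 m

L ≈ 44.9 m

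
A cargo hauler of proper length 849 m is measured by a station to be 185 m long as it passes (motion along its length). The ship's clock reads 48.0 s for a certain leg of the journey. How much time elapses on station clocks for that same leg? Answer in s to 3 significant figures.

Δt ≈ 220 s

Length contraction ⇒ γ = L₀/L = 849/185 = 4.5892
Time dilation: Δt = γτ₀ = 4.5892 × 48.0 s = 220 s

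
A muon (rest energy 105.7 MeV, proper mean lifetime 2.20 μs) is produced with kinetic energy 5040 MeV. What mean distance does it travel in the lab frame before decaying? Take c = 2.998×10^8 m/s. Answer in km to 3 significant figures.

d ≈ 32.1 km

γ = 1 + K/(m₀c²) = 1 + 5040/105.7 = 48.682
β = √(1 − 1/γ²) = 0.99979
Dilated lifetime: γτ₀ = 48.682 × 2.20 μs = 107.10 μs
d = βc·γτ₀ = 0.99979 × (2.998×10^8 m/s) × 0.00010710 s = 32.1 km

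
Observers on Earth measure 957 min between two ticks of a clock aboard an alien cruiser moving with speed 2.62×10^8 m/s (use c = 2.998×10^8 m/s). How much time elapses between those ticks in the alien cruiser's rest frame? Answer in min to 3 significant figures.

β = v/c = 2.62×10^8 / 2.998×10^8 = 0.87392
γ = 1/√(1 − 0.87392²) = 2.0573
Proper time: τ₀ = Δt/γ = 957/2.0573 = 465 min

τ₀ ≈ 465 min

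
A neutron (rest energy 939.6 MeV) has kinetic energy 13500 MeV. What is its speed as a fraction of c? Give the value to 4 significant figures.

β ≈ 0.9979

γ = 1 + K/(m₀c²) = 1 + 13500/939.6 = 15.3678
β = √(1 − 1/γ²) = 0.9979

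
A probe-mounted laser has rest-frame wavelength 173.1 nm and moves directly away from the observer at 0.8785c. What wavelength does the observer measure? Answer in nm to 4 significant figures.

λ_obs ≈ 680.6 nm

Relativistic Doppler: λ_obs = λ_src √((1+β)/(1−β))
= 173.1 × √(1.87850/0.121500) = 173.1 × 3.93204 = 680.6 nm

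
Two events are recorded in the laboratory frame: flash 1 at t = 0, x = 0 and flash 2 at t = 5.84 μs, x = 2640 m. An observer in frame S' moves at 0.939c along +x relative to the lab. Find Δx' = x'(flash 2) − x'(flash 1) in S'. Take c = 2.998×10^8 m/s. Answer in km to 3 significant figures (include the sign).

γ = 1/√(1 − 0.939²) = 2.9077
Δx' = γ(Δx − vΔt) = 2.9077 × (2640 m − 0.939×(2.998×10^8 m/s)×5.84×10^-6 s)
= 2.9077 × (995.97 m) = 2.90 km

Δx' ≈ 2.90 km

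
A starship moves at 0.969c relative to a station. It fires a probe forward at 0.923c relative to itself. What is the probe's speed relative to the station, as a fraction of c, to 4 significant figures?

u ≈ 0.9987c

Relativistic velocity addition: u = (u' + v)/(1 + u'v/c²)
= (0.923 + 0.969)/(1 + 0.923×0.969) = 1.892/1.89439 = 0.9987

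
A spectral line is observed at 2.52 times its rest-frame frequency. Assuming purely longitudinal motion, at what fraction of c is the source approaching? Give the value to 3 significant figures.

β ≈ 0.728

f_obs/f_src = √((1+β)/(1−β)) = 2.52  ⇒  (1+β)/(1−β) = 6.3504
β = |1 − D²|/(1 + D²) = |1 − 6.3504|/(1 + 6.3504) = 0.728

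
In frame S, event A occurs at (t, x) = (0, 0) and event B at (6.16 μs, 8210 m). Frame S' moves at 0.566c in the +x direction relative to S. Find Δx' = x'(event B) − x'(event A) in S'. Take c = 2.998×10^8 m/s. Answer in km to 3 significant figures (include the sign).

Δx' ≈ 8.69 km

γ = 1/√(1 − 0.566²) = 1.2130
Δx' = γ(Δx − vΔt) = 1.2130 × (8210 m − 0.566×(2.998×10^8 m/s)×6.16×10^-6 s)
= 1.2130 × (7164.7 m) = 8.69 km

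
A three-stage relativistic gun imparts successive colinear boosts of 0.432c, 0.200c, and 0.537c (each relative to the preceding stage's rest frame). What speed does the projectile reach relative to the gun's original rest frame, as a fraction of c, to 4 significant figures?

u ≈ 0.8524c

Compose boost 2: (0.200 + 0.432)/(1 + 0.200×0.432) = 0.6320/1.08640 = 0.581738
Compose boost 3: (0.537 + 0.581738)/(1 + 0.537×0.581738) = 1.11874/1.31239 = 0.8524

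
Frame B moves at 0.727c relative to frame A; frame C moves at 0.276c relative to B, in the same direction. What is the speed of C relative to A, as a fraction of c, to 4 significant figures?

u ≈ 0.8354c

Compose boost 2: (0.276 + 0.727)/(1 + 0.276×0.727) = 1.003/1.20065 = 0.8354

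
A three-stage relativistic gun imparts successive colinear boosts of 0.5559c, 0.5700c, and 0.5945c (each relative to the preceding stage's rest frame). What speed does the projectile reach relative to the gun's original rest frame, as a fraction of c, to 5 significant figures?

Compose boost 2: (0.5700 + 0.5559)/(1 + 0.5700×0.5559) = 1.1259/1.316863 = 0.8549864
Compose boost 3: (0.5945 + 0.8549864)/(1 + 0.5945×0.8549864) = 1.449486/1.508289 = 0.96101

u ≈ 0.96101c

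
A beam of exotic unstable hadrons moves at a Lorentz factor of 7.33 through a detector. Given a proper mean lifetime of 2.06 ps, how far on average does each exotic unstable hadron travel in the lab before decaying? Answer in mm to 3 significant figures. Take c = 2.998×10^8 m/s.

d ≈ 4.48 mm

β = √(1 − 1/γ²) = √(1 − 1/7.33²) = 0.99065
Dilated lifetime: Δt = γτ₀ = 7.33 × 2.06 ps = 15.100 ps
d = vΔt = 0.99065c × 15.100 ps = 2.9700×10^8 m/s × 1.5100×10^-11 s = 4.48 mm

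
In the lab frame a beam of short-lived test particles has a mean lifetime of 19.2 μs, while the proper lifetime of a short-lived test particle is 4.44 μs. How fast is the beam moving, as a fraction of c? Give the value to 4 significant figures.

β ≈ 0.9729

γ = Δt/τ₀ = 19.2/4.44 = 4.32432
β = √(1 − 1/γ²) = √(1 − 1/4.32432²) = 0.9729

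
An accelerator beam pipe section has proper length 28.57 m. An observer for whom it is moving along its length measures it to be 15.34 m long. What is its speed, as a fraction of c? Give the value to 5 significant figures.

β ≈ 0.84363

γ = L₀/L = 28.57/15.34 = 1.862451
β = √(1 − 1/γ²) = 0.84363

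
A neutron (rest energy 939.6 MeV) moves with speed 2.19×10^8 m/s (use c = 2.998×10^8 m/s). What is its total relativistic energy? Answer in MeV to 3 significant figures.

E ≈ 1380 MeV

β = v/c = 2.19×10^8 / 2.998×10^8 = 0.73049
γ = 1/√(1 − 0.73049²) = 1.4643
E = γm₀c² = 1.4643 × 939.6 MeV = 1380 MeV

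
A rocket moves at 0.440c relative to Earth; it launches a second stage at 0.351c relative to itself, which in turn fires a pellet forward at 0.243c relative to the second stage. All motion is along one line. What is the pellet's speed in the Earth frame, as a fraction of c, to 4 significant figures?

Compose boost 2: (0.351 + 0.440)/(1 + 0.351×0.440) = 0.7910/1.15444 = 0.685181
Compose boost 3: (0.243 + 0.685181)/(1 + 0.243×0.685181) = 0.928181/1.16650 = 0.7957

u ≈ 0.7957c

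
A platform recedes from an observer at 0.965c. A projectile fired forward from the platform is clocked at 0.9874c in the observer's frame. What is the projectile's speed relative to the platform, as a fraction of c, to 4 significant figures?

u' ≈ 0.4750c

Inverse velocity addition: u' = (u − v)/(1 − uv/c²)
= (0.9874 − 0.965)/(1 − 0.9874×0.965) = 0.02240/0.0471590 = 0.4750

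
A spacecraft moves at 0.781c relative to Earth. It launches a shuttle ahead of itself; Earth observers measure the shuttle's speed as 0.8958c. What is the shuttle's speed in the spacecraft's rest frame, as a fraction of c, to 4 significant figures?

u' ≈ 0.3822c

Inverse velocity addition: u' = (u − v)/(1 − uv/c²)
= (0.8958 − 0.781)/(1 − 0.8958×0.781) = 0.1148/0.300380 = 0.3822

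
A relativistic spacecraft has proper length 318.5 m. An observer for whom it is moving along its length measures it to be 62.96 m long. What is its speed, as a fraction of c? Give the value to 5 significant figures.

β ≈ 0.98027

γ = L₀/L = 318.5/62.96 = 5.058767
β = √(1 − 1/γ²) = 0.98027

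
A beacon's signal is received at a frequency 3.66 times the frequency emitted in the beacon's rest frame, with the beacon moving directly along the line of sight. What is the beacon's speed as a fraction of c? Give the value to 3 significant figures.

f_obs/f_src = √((1+β)/(1−β)) = 3.66  ⇒  (1+β)/(1−β) = 13.396
β = |1 − D²|/(1 + D²) = |1 − 13.396|/(1 + 13.396) = 0.861

β ≈ 0.861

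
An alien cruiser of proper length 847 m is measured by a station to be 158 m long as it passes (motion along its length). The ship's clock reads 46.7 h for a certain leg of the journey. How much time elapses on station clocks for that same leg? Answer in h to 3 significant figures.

Δt ≈ 250 h

Length contraction ⇒ γ = L₀/L = 847/158 = 5.3608
Time dilation: Δt = γτ₀ = 5.3608 × 46.7 h = 250 h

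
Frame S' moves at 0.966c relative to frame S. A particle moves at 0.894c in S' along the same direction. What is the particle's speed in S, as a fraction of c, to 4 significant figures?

Relativistic velocity addition: u = (u' + v)/(1 + u'v/c²)
= (0.894 + 0.966)/(1 + 0.894×0.966) = 1.860/1.86360 = 0.9981

u ≈ 0.9981c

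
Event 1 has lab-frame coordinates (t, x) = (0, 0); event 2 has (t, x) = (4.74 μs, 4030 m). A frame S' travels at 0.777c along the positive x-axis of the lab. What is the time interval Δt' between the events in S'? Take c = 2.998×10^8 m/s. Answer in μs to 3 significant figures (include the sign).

γ = 1/√(1 − 0.777²) = 1.5886
Δt' = γ(Δt − vΔx/c²) = 1.5886 × (4.74 μs − 0.777×4030 m / (2.998×10^8 m/s))
= 1.5886 × (-5.7047 μs) = -9.06 μs

Δt' ≈ -9.06 μs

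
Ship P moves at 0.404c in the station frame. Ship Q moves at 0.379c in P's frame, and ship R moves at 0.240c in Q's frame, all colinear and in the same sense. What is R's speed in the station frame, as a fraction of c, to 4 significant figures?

u ≈ 0.7902c

Compose boost 2: (0.379 + 0.404)/(1 + 0.379×0.404) = 0.7830/1.15312 = 0.679030
Compose boost 3: (0.240 + 0.679030)/(1 + 0.240×0.679030) = 0.919030/1.16297 = 0.7902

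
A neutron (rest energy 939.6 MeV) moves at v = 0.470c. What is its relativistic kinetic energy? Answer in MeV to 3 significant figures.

γ = 1/√(1 − 0.470²) = 1.1329
K = (γ − 1)m₀c² = (1.1329 − 1) × 939.6 MeV = 0.13293 × 939.6 MeV = 125 MeV

K ≈ 125 MeV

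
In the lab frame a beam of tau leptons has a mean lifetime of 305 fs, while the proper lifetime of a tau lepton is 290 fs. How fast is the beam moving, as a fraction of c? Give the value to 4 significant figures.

β ≈ 0.3097

γ = Δt/τ₀ = 305/290 = 1.05172
β = √(1 − 1/γ²) = √(1 − 1/1.05172²) = 0.3097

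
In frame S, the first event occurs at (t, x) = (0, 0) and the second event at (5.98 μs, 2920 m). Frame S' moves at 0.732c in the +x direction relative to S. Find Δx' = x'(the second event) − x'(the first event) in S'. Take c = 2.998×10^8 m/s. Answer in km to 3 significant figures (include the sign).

Δx' ≈ 2.36 km

γ = 1/√(1 − 0.732²) = 1.4678
Δx' = γ(Δx − vΔt) = 1.4678 × (2920 m − 0.732×(2.998×10^8 m/s)×5.98×10^-6 s)
= 1.4678 × (1607.7 m) = 2.36 km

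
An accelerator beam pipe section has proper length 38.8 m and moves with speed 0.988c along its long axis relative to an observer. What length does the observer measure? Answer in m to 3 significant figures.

γ = 1/√(1 − 0.988²) = 6.4744
Length contraction: L = L₀/γ = 38.8/6.4744 = 5.99 m

L ≈ 5.99 m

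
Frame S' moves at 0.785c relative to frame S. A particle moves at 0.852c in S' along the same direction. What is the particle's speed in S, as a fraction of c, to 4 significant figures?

u ≈ 0.9809c

Relativistic velocity addition: u = (u' + v)/(1 + u'v/c²)
= (0.852 + 0.785)/(1 + 0.852×0.785) = 1.637/1.66882 = 0.9809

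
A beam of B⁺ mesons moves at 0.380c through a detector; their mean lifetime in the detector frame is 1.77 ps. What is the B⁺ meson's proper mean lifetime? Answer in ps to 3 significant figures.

τ₀ ≈ 1.64 ps

γ = 1/√(1 − 0.380²) = 1.0811
Proper time: τ₀ = Δt/γ = 1.77/1.0811 = 1.64 ps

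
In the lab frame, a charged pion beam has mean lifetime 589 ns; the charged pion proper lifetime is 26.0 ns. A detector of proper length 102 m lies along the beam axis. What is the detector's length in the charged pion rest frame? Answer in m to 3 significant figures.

Time dilation ⇒ γ = Δt/τ₀ = 589/26.0 = 22.654
Length contraction: L = L₀/γ = 102/22.654 = 4.50 m

L ≈ 4.50 m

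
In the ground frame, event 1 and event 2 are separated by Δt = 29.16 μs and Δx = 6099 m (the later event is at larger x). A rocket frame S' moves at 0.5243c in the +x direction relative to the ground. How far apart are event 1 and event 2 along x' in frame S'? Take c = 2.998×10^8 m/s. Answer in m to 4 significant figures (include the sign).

γ = 1/√(1 − 0.5243²) = 1.17435
Δx' = γ(Δx − vΔt) = 1.17435 × (6099 m − 0.5243×(2.998×10^8 m/s)×29.16×10^-6 s)
= 1.17435 × (1515.48 m) = 1780 m

Δx' ≈ 1780 m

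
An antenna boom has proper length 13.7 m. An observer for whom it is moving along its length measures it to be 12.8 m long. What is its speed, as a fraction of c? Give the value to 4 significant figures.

γ = L₀/L = 13.7/12.8 = 1.07031
β = √(1 − 1/γ²) = 0.3565

β ≈ 0.3565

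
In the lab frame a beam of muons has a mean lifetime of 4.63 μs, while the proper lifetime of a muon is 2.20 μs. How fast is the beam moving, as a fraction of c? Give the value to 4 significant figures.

γ = Δt/τ₀ = 4.63/2.20 = 2.10455
β = √(1 − 1/γ²) = √(1 − 1/2.10455²) = 0.8799

β ≈ 0.8799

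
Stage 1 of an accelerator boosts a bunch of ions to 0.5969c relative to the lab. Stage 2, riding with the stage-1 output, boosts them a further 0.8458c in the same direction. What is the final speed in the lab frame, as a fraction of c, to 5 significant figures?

u ≈ 0.95870c

Compose boost 2: (0.8458 + 0.5969)/(1 + 0.8458×0.5969) = 1.4427/1.504858 = 0.95870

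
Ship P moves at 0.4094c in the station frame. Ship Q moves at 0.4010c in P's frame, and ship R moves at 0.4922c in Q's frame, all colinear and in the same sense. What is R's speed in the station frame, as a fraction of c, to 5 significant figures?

u ≈ 0.88507c

Compose boost 2: (0.4010 + 0.4094)/(1 + 0.4010×0.4094) = 0.81040/1.164169 = 0.6961186
Compose boost 3: (0.4922 + 0.6961186)/(1 + 0.4922×0.6961186) = 1.188319/1.342630 = 0.88507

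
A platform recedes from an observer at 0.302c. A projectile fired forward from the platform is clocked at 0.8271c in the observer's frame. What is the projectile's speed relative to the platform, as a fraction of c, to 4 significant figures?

u' ≈ 0.6999c

Inverse velocity addition: u' = (u − v)/(1 − uv/c²)
= (0.8271 − 0.302)/(1 − 0.8271×0.302) = 0.5251/0.750216 = 0.6999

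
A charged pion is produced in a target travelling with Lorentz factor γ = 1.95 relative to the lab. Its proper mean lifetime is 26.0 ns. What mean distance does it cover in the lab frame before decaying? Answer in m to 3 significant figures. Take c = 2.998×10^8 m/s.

β = √(1 − 1/γ²) = √(1 − 1/1.95²) = 0.85850
Dilated lifetime: Δt = γτ₀ = 1.95 × 26.0 ns = 50.700 ns
d = vΔt = 0.85850c × 50.700 ns = 2.5738×10^8 m/s × 5.0700×10^-8 s = 13.0 m

d ≈ 13.0 m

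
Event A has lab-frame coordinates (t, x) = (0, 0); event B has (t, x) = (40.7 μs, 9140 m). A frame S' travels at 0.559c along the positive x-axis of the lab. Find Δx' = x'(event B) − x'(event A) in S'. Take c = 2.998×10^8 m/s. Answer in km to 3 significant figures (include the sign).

γ = 1/√(1 − 0.559²) = 1.2060
Δx' = γ(Δx − vΔt) = 1.2060 × (9140 m − 0.559×(2.998×10^8 m/s)×40.7×10^-6 s)
= 1.2060 × (2319.2 m) = 2.80 km

Δx' ≈ 2.80 km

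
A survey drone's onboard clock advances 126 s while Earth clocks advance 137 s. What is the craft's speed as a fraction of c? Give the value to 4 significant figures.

β ≈ 0.3926

γ = Δt/τ₀ = 137/126 = 1.08730
β = √(1 − 1/γ²) = √(1 − 1/1.08730²) = 0.3926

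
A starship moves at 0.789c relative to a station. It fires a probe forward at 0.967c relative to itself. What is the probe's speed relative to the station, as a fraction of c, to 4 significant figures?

Relativistic velocity addition: u = (u' + v)/(1 + u'v/c²)
= (0.967 + 0.789)/(1 + 0.967×0.789) = 1.756/1.76296 = 0.9961

u ≈ 0.9961c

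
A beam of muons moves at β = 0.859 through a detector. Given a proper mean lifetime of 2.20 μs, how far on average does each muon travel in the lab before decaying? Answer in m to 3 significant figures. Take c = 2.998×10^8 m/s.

d ≈ 1110 m

γ = 1/√(1 − 0.859²) = 1.9532
Dilated lifetime: Δt = γτ₀ = 1.9532 × 2.20 μs = 4.2971 μs
d = vΔt = 0.859c × 4.2971 μs = 2.5753×10^8 m/s × 4.2971×10^-6 s = 1110 m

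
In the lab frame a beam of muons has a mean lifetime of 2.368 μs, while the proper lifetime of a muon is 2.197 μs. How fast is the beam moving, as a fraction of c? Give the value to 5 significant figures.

β ≈ 0.37311

γ = Δt/τ₀ = 2.368/2.197 = 1.077833
β = √(1 − 1/γ²) = √(1 − 1/1.077833²) = 0.37311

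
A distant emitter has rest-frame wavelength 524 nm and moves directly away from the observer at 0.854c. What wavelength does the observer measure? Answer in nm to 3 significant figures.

Relativistic Doppler: λ_obs = λ_src √((1+β)/(1−β))
= 524 × √(1.8540/0.14600) = 524 × 3.5635 = 1870 nm

λ_obs ≈ 1870 nm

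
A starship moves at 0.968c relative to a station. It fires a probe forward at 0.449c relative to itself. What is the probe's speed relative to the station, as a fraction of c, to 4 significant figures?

u ≈ 0.9877c

Relativistic velocity addition: u = (u' + v)/(1 + u'v/c²)
= (0.449 + 0.968)/(1 + 0.449×0.968) = 1.417/1.43463 = 0.9877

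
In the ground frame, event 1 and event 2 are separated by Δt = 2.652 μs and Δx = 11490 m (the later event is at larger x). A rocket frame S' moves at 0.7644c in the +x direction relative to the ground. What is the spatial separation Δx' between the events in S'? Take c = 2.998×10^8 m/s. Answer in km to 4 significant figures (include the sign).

γ = 1/√(1 − 0.7644²) = 1.55101
Δx' = γ(Δx − vΔt) = 1.55101 × (11490 m − 0.7644×(2.998×10^8 m/s)×2.652×10^-6 s)
= 1.55101 × (10882.2 m) = 16.88 km

Δx' ≈ 16.88 km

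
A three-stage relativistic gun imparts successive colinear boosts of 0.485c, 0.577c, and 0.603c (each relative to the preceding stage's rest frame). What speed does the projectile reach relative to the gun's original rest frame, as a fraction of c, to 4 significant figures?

u ≈ 0.9550c

Compose boost 2: (0.577 + 0.485)/(1 + 0.577×0.485) = 1.062/1.27984 = 0.829788
Compose boost 3: (0.603 + 0.829788)/(1 + 0.603×0.829788) = 1.43279/1.50036 = 0.9550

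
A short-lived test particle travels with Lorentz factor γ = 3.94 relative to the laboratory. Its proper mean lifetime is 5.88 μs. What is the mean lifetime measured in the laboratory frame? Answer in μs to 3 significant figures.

γ = 3.94 (given)
Time dilation: Δt = γτ₀ = 3.94 × 5.88 μs = 23.2 μs

Δt ≈ 23.2 μs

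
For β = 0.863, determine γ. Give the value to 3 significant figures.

γ ≈ 1.98

γ = 1/√(1 − β²) = 1/√(1 − 0.863²) = 1/√(0.25523) = 1.98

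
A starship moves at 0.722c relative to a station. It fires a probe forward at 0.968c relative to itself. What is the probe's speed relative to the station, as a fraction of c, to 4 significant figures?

u ≈ 0.9948c

Relativistic velocity addition: u = (u' + v)/(1 + u'v/c²)
= (0.968 + 0.722)/(1 + 0.968×0.722) = 1.690/1.69890 = 0.9948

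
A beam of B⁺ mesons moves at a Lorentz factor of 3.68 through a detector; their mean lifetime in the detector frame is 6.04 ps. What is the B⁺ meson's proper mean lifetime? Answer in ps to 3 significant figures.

γ = 3.68 (given)
Proper time: τ₀ = Δt/γ = 6.04/3.68 = 1.64 ps

τ₀ ≈ 1.64 ps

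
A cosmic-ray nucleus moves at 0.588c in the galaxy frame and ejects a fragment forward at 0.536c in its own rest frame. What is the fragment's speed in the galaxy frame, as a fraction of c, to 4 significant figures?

u ≈ 0.8546c

Compose boost 2: (0.536 + 0.588)/(1 + 0.536×0.588) = 1.124/1.31517 = 0.8546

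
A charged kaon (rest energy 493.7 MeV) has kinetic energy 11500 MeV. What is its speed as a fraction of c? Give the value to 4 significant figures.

γ = 1 + K/(m₀c²) = 1 + 11500/493.7 = 24.2935
β = √(1 − 1/γ²) = 0.9992

β ≈ 0.9992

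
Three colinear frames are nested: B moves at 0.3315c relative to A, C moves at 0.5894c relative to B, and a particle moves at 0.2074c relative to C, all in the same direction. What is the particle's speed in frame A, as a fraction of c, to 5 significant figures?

Compose boost 2: (0.5894 + 0.3315)/(1 + 0.5894×0.3315) = 0.92090/1.195386 = 0.7703787
Compose boost 3: (0.2074 + 0.7703787)/(1 + 0.2074×0.7703787) = 0.9777787/1.159777 = 0.84308

u ≈ 0.84308c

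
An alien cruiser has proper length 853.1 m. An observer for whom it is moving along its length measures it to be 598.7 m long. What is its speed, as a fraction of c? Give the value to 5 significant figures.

γ = L₀/L = 853.1/598.7 = 1.424921
β = √(1 − 1/γ²) = 0.71238

β ≈ 0.71238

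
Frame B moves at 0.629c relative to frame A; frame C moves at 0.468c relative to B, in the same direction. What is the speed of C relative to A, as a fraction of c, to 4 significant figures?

Compose boost 2: (0.468 + 0.629)/(1 + 0.468×0.629) = 1.097/1.29437 = 0.8475

u ≈ 0.8475c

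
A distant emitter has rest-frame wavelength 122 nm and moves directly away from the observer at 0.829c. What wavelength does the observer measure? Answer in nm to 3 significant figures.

Relativistic Doppler: λ_obs = λ_src √((1+β)/(1−β))
= 122 × √(1.8290/0.17100) = 122 × 3.2705 = 399 nm

λ_obs ≈ 399 nm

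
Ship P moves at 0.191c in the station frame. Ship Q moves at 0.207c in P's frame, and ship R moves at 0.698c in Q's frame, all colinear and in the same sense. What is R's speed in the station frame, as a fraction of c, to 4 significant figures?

u ≈ 0.8529c

Compose boost 2: (0.207 + 0.191)/(1 + 0.207×0.191) = 0.3980/1.03954 = 0.382863
Compose boost 3: (0.698 + 0.382863)/(1 + 0.698×0.382863) = 1.08086/1.26724 = 0.8529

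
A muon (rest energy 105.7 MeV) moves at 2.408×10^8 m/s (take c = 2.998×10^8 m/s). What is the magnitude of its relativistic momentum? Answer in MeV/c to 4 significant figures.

β = v/c = 2.408×10^8 / 2.998×10^8 = 0.803202
γ = 1/√(1 − 0.803202²) = 1.67868
p = γβm₀c = 1.67868 × 0.803202 × 105.7 MeV/c = 142.5 MeV/c

p ≈ 142.5 MeV/c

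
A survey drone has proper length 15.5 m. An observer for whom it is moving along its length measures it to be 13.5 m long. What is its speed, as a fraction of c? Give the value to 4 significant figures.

γ = L₀/L = 15.5/13.5 = 1.14815
β = √(1 − 1/γ²) = 0.4913

β ≈ 0.4913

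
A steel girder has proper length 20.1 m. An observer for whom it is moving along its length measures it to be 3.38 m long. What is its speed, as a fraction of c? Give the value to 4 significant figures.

γ = L₀/L = 20.1/3.38 = 5.94675
β = √(1 − 1/γ²) = 0.9858

β ≈ 0.9858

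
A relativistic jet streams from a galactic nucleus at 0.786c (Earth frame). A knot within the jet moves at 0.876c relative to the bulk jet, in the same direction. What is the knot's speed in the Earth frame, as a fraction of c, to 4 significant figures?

Relativistic velocity addition: u = (u' + v)/(1 + u'v/c²)
= (0.876 + 0.786)/(1 + 0.876×0.786) = 1.662/1.68854 = 0.9843

u ≈ 0.9843c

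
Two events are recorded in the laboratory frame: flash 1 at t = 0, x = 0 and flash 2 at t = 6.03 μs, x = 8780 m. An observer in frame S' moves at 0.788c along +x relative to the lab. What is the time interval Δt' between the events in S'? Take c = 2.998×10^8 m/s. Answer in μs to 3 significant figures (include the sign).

γ = 1/√(1 − 0.788²) = 1.6242
Δt' = γ(Δt − vΔx/c²) = 1.6242 × (6.03 μs − 0.788×8780 m / (2.998×10^8 m/s))
= 1.6242 × (-17.048 μs) = -27.7 μs

Δt' ≈ -27.7 μs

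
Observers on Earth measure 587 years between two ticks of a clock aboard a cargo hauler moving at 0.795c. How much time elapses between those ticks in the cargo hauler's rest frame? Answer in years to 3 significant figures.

γ = 1/√(1 − 0.795²) = 1.6485
Proper time: τ₀ = Δt/γ = 587/1.6485 = 356 years

τ₀ ≈ 356 years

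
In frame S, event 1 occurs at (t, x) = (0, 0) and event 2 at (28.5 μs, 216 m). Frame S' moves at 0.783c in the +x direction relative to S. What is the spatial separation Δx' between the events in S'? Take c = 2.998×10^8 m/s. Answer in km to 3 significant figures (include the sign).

Δx' ≈ -10.4 km

γ = 1/√(1 − 0.783²) = 1.6077
Δx' = γ(Δx − vΔt) = 1.6077 × (216 m − 0.783×(2.998×10^8 m/s)×28.5×10^-6 s)
= 1.6077 × (-6474.2 m) = -10.4 km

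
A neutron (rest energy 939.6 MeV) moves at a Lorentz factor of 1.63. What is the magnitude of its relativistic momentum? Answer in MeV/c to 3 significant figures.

β = √(1 − 1/γ²) = √(1 − 1/1.63²) = 0.78970
p = γβm₀c = 1.63 × 0.78970 × 939.6 MeV/c = 1210 MeV/c

p ≈ 1210 MeV/c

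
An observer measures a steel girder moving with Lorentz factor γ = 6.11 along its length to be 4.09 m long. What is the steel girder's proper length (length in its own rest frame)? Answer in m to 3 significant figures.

L₀ ≈ 25.0 m

γ = 6.11 (given)
L₀ = γL = 6.11 × 4.09 = 25.0 m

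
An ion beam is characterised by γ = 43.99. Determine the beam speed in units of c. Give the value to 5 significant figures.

β ≈ 0.99974

β = √(1 − 1/γ²) = √(1 − 1/43.99²) = √(0.9994832) = 0.99974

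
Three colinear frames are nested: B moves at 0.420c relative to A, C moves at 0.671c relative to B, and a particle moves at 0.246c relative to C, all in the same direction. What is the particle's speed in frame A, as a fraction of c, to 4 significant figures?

u ≈ 0.9072c

Compose boost 2: (0.671 + 0.420)/(1 + 0.671×0.420) = 1.091/1.28182 = 0.851134
Compose boost 3: (0.246 + 0.851134)/(1 + 0.246×0.851134) = 1.09713/1.20938 = 0.9072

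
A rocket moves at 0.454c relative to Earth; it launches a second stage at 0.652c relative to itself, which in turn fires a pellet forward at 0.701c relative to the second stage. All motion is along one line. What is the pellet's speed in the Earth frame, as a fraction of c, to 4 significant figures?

Compose boost 2: (0.652 + 0.454)/(1 + 0.652×0.454) = 1.106/1.29601 = 0.853390
Compose boost 3: (0.701 + 0.853390)/(1 + 0.701×0.853390) = 1.55439/1.59823 = 0.9726

u ≈ 0.9726c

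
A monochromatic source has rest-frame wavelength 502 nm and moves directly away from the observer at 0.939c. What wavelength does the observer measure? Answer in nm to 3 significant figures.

Relativistic Doppler: λ_obs = λ_src √((1+β)/(1−β))
= 502 × √(1.9390/0.061000) = 502 × 5.6380 = 2830 nm

λ_obs ≈ 2830 nm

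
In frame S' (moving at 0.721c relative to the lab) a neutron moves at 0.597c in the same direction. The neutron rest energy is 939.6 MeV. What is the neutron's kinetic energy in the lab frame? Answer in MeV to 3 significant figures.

u_lab = (0.597 + 0.721)/(1 + 0.597×0.721) = 0.921397
γ = 1/√(1 − 0.921397²) = 2.5732
K = (γ − 1)m₀c² = (2.5732 − 1) × 939.6 = 1.5732 × 939.6 = 1480 MeV

K ≈ 1480 MeV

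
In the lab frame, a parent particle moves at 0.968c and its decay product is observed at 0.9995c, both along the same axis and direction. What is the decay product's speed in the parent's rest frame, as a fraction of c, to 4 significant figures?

Inverse velocity addition: u' = (u − v)/(1 − uv/c²)
= (0.9995 − 0.968)/(1 − 0.9995×0.968) = 0.03150/0.0324840 = 0.9697

u' ≈ 0.9697c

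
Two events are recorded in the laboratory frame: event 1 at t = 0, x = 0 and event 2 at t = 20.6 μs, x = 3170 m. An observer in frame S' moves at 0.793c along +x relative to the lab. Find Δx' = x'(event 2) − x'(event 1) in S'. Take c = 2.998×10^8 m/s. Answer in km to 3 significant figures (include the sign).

Δx' ≈ -2.84 km

γ = 1/√(1 − 0.793²) = 1.6414
Δx' = γ(Δx − vΔt) = 1.6414 × (3170 m − 0.793×(2.998×10^8 m/s)×20.6×10^-6 s)
= 1.6414 × (-1727.5 m) = -2.84 km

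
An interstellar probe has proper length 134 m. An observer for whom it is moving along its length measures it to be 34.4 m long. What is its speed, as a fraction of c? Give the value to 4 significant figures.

β ≈ 0.9665

γ = L₀/L = 134/34.4 = 3.89535
β = √(1 − 1/γ²) = 0.9665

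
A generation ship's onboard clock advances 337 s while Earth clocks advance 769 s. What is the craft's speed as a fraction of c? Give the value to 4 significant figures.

γ = Δt/τ₀ = 769/337 = 2.28190
β = √(1 − 1/γ²) = √(1 − 1/2.28190²) = 0.8989

β ≈ 0.8989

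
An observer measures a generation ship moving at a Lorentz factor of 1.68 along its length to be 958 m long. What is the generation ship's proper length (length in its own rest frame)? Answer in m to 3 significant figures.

L₀ ≈ 1610 m

γ = 1.68 (given)
L₀ = γL = 1.68 × 958 = 1610 m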